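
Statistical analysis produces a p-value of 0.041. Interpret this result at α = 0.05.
Since p = 0.041 < α = 0.05, reject H₀.
There is sufficient evidence to reject the null hypothesis; the result is statistically significant at the 0.05 level.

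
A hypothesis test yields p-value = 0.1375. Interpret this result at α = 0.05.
Since p = 0.1375 > α = 0.05, fail to reject H₀.
There is insufficient evidence to reject the null hypothesis; the result is not statistically significant at the 0.05 level.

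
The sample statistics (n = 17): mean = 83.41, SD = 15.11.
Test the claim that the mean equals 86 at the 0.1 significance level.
One-sample t-test:
H₀: μ = 86
H₁: μ ≠ 86
df = n - 1 = 16
t = (x̄ - μ₀) / (s/√n) = (83.41 - 86) / (15.11/√17) = -0.707
p-value = 0.4899

Since p-value > α = 0.1, we fail to reject H₀.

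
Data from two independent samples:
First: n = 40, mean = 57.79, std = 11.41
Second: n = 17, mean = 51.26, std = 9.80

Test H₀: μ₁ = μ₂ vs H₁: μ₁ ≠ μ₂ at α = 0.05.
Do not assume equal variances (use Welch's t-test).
Welch's two-sample t-test:
H₀: μ₁ = μ₂
H₁: μ₁ ≠ μ₂
s₁²/n₁ = 11.41²/40 = 3.2547,  s₂²/n₂ = 9.80²/17 = 5.6494
SE = √(s₁²/n₁ + s₂²/n₂) = √(3.2547 + 5.6494) = 2.9840
df (Welch-Satterthwaite) = (s₁²/n₁ + s₂²/n₂)² / [(s₁²/n₁)²/(n₁-1) + (s₂²/n₂)²/(n₂-1)] ≈ 34.98
t = (x̄₁ - x̄₂) / SE = (57.79 - 51.26) / 2.9840 = 6.53 / 2.9840 = 2.188
p-value = 0.0354

Since p-value < α = 0.05, we reject H₀.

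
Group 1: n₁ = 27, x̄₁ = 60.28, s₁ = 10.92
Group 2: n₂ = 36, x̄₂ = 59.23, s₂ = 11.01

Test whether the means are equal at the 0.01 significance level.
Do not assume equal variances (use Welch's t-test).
Welch's two-sample t-test:
H₀: μ₁ = μ₂
H₁: μ₁ ≠ μ₂
s₁²/n₁ = 10.92²/27 = 4.4165,  s₂²/n₂ = 11.01²/36 = 3.3672
SE = √(s₁²/n₁ + s₂²/n₂) = √(4.4165 + 3.3672) = 2.7899
df (Welch-Satterthwaite) = (s₁²/n₁ + s₂²/n₂)² / [(s₁²/n₁)²/(n₁-1) + (s₂²/n₂)²/(n₂-1)] ≈ 56.40
t = (x̄₁ - x̄₂) / SE = (60.28 - 59.23) / 2.7899 = 1.05 / 2.7899 = 0.376
p-value = 0.7081

Since p-value > α = 0.01, we fail to reject H₀.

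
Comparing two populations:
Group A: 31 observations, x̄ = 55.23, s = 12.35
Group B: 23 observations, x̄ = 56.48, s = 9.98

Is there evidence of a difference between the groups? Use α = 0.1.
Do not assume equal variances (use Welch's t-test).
Welch's two-sample t-test:
H₀: μ₁ = μ₂
H₁: μ₁ ≠ μ₂
s₁²/n₁ = 12.35²/31 = 4.9201,  s₂²/n₂ = 9.98²/23 = 4.3305
SE = √(s₁²/n₁ + s₂²/n₂) = √(4.9201 + 4.3305) = 3.0415
df (Welch-Satterthwaite) = (s₁²/n₁ + s₂²/n₂)² / [(s₁²/n₁)²/(n₁-1) + (s₂²/n₂)²/(n₂-1)] ≈ 51.57
t = (x̄₁ - x̄₂) / SE = (55.23 - 56.48) / 3.0415 = -1.25 / 3.0415 = -0.411
p-value = 0.6828

Since p-value > α = 0.1, we fail to reject H₀.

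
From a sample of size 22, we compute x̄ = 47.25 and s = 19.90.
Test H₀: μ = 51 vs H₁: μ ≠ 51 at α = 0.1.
One-sample t-test:
H₀: μ = 51
H₁: μ ≠ 51
df = n - 1 = 21
t = (x̄ - μ₀) / (s/√n) = (47.25 - 51) / (19.90/√22) = -0.884
p-value = 0.3868

Since p-value > α = 0.1, we fail to reject H₀.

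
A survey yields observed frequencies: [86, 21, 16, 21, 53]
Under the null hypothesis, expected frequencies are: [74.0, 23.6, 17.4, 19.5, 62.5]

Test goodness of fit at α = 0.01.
Chi-square goodness of fit test:
H₀: observed counts match expected distribution
H₁: observed counts differ from expected distribution
df = k - 1 = 4
χ² = Σ(O - E)²/E
   = (86 - 74.0)²/74.0 + (21 - 23.6)²/23.6 + (16 - 17.4)²/17.4 + (21 - 19.5)²/19.5 + (53 - 62.5)²/62.5
   = 1.946 + 0.286 + 0.113 + 0.115 + 1.444
   = 3.90
p-value = 0.4191

Since p-value > α = 0.01, we fail to reject H₀.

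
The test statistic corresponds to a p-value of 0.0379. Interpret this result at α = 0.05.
Since p = 0.0379 < α = 0.05, reject H₀.
There is sufficient evidence to reject the null hypothesis; the result is statistically significant at the 0.05 level.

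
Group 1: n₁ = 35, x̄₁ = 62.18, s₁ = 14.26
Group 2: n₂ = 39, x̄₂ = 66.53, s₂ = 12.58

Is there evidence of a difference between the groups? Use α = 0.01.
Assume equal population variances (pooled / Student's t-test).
Student's two-sample t-test (equal variances):
H₀: μ₁ = μ₂
H₁: μ₁ ≠ μ₂
df = n₁ + n₂ - 2 = 72
Pooled variance s_p² = [(n₁-1)s₁² + (n₂-1)s₂²] / (n₁ + n₂ - 2) = [(34)(14.26²) + (38)(12.58²)] / 72 = 179.5495
SE = √(s_p²(1/n₁ + 1/n₂)) = √(179.5495 × (1/35 + 1/39)) = 3.1199
t = (x̄₁ - x̄₂) / SE = (62.18 - 66.53) / 3.1199 = -4.35 / 3.1199 = -1.394
p-value = 0.1675

Since p-value > α = 0.01, we fail to reject H₀.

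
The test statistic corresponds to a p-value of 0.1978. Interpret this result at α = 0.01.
Since p = 0.1978 > α = 0.01, fail to reject H₀.
There is insufficient evidence to reject the null hypothesis; the result is not statistically significant at the 0.01 level.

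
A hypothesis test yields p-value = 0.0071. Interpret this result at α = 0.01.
Since p = 0.0071 < α = 0.01, reject H₀.
There is sufficient evidence to reject the null hypothesis; the result is statistically significant at the 0.01 level.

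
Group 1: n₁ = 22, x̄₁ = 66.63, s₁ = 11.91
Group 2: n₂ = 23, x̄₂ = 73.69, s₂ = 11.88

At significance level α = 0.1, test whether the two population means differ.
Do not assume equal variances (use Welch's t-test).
Welch's two-sample t-test:
H₀: μ₁ = μ₂
H₁: μ₁ ≠ μ₂
s₁²/n₁ = 11.91²/22 = 6.4476,  s₂²/n₂ = 11.88²/23 = 6.1363
SE = √(s₁²/n₁ + s₂²/n₂) = √(6.4476 + 6.1363) = 3.5474
df (Welch-Satterthwaite) = (s₁²/n₁ + s₂²/n₂)² / [(s₁²/n₁)²/(n₁-1) + (s₂²/n₂)²/(n₂-1)] ≈ 42.90
t = (x̄₁ - x̄₂) / SE = (66.63 - 73.69) / 3.5474 = -7.06 / 3.5474 = -1.990
p-value = 0.0530

Since p-value < α = 0.1, we reject H₀.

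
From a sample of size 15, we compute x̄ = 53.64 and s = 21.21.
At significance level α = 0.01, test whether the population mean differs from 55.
One-sample t-test:
H₀: μ = 55
H₁: μ ≠ 55
df = n - 1 = 14
t = (x̄ - μ₀) / (s/√n) = (53.64 - 55) / (21.21/√15) = -0.248
p-value = 0.8075

Since p-value > α = 0.01, we fail to reject H₀.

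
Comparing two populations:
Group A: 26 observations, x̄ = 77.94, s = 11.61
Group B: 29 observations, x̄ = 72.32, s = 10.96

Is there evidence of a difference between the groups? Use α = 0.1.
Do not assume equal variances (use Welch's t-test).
Welch's two-sample t-test:
H₀: μ₁ = μ₂
H₁: μ₁ ≠ μ₂
s₁²/n₁ = 11.61²/26 = 5.1843,  s₂²/n₂ = 10.96²/29 = 4.1421
SE = √(s₁²/n₁ + s₂²/n₂) = √(5.1843 + 4.1421) = 3.0539
df (Welch-Satterthwaite) = (s₁²/n₁ + s₂²/n₂)² / [(s₁²/n₁)²/(n₁-1) + (s₂²/n₂)²/(n₂-1)] ≈ 51.53
t = (x̄₁ - x̄₂) / SE = (77.94 - 72.32) / 3.0539 = 5.62 / 3.0539 = 1.840
p-value = 0.0715

Since p-value < α = 0.1, we reject H₀.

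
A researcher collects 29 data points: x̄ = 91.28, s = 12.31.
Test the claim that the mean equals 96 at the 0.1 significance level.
One-sample t-test:
H₀: μ = 96
H₁: μ ≠ 96
df = n - 1 = 28
t = (x̄ - μ₀) / (s/√n) = (91.28 - 96) / (12.31/√29) = -2.065
p-value = 0.0483

Since p-value < α = 0.1, we reject H₀.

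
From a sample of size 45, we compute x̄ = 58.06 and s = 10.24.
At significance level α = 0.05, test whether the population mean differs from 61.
One-sample t-test:
H₀: μ = 61
H₁: μ ≠ 61
df = n - 1 = 44
t = (x̄ - μ₀) / (s/√n) = (58.06 - 61) / (10.24/√45) = -1.926
p-value = 0.0606

Since p-value > α = 0.05, we fail to reject H₀.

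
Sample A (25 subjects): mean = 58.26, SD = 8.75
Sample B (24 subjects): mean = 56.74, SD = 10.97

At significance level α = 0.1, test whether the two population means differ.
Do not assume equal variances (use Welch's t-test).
Welch's two-sample t-test:
H₀: μ₁ = μ₂
H₁: μ₁ ≠ μ₂
s₁²/n₁ = 8.75²/25 = 3.0625,  s₂²/n₂ = 10.97²/24 = 5.0142
SE = √(s₁²/n₁ + s₂²/n₂) = √(3.0625 + 5.0142) = 2.8420
df (Welch-Satterthwaite) = (s₁²/n₁ + s₂²/n₂)² / [(s₁²/n₁)²/(n₁-1) + (s₂²/n₂)²/(n₂-1)] ≈ 43.96
t = (x̄₁ - x̄₂) / SE = (58.26 - 56.74) / 2.8420 = 1.52 / 2.8420 = 0.535
p-value = 0.5955

Since p-value > α = 0.1, we fail to reject H₀.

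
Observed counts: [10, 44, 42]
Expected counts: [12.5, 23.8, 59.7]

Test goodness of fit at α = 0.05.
Chi-square goodness of fit test:
H₀: observed counts match expected distribution
H₁: observed counts differ from expected distribution
df = k - 1 = 2
χ² = Σ(O - E)²/E
   = (10 - 12.5)²/12.5 + (44 - 23.8)²/23.8 + (42 - 59.7)²/59.7
   = 0.500 + 17.145 + 5.248
   = 22.89
p-value < 0.0001

Since p-value < α = 0.05, we reject H₀.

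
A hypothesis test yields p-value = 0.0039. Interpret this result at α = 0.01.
Since p = 0.0039 < α = 0.01, reject H₀.
There is sufficient evidence to reject the null hypothesis; the result is statistically significant at the 0.01 level.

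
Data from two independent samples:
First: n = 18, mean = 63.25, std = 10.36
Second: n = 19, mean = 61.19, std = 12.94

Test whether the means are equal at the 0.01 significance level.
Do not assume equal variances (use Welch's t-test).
Welch's two-sample t-test:
H₀: μ₁ = μ₂
H₁: μ₁ ≠ μ₂
s₁²/n₁ = 10.36²/18 = 5.9628,  s₂²/n₂ = 12.94²/19 = 8.8128
SE = √(s₁²/n₁ + s₂²/n₂) = √(5.9628 + 8.8128) = 3.8439
df (Welch-Satterthwaite) = (s₁²/n₁ + s₂²/n₂)² / [(s₁²/n₁)²/(n₁-1) + (s₂²/n₂)²/(n₂-1)] ≈ 34.08
t = (x̄₁ - x̄₂) / SE = (63.25 - 61.19) / 3.8439 = 2.06 / 3.8439 = 0.536
p-value = 0.5955

Since p-value > α = 0.01, we fail to reject H₀.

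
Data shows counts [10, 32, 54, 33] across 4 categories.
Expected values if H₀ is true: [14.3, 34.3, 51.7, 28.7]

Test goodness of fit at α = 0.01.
Chi-square goodness of fit test:
H₀: observed counts match expected distribution
H₁: observed counts differ from expected distribution
df = k - 1 = 3
χ² = Σ(O - E)²/E
   = (10 - 14.3)²/14.3 + (32 - 34.3)²/34.3 + (54 - 51.7)²/51.7 + (33 - 28.7)²/28.7
   = 1.293 + 0.154 + 0.102 + 0.644
   = 2.19
p-value = 0.5332

Since p-value > α = 0.01, we fail to reject H₀.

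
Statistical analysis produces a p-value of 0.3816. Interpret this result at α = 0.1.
Since p = 0.3816 > α = 0.1, fail to reject H₀.
There is insufficient evidence to reject the null hypothesis; the result is not statistically significant at the 0.1 level.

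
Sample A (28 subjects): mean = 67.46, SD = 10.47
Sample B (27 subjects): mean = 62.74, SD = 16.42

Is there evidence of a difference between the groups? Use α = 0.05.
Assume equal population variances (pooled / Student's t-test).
Student's two-sample t-test (equal variances):
H₀: μ₁ = μ₂
H₁: μ₁ ≠ μ₂
df = n₁ + n₂ - 2 = 53
Pooled variance s_p² = [(n₁-1)s₁² + (n₂-1)s₂²] / (n₁ + n₂ - 2) = [(27)(10.47²) + (26)(16.42²)] / 53 = 188.1093
SE = √(s_p²(1/n₁ + 1/n₂)) = √(188.1093 × (1/28 + 1/27)) = 3.6994
t = (x̄₁ - x̄₂) / SE = (67.46 - 62.74) / 3.6994 = 4.72 / 3.6994 = 1.276
p-value = 0.2076

Since p-value > α = 0.05, we fail to reject H₀.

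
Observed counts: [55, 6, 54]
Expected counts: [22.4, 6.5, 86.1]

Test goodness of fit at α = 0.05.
Chi-square goodness of fit test:
H₀: observed counts match expected distribution
H₁: observed counts differ from expected distribution
df = k - 1 = 2
χ² = Σ(O - E)²/E
   = (55 - 22.4)²/22.4 + (6 - 6.5)²/6.5 + (54 - 86.1)²/86.1
   = 47.445 + 0.038 + 11.968
   = 59.45
p-value < 0.0001

Since p-value < α = 0.05, we reject H₀.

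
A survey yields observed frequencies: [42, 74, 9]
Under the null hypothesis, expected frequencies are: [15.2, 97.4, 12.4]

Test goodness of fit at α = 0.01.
Chi-square goodness of fit test:
H₀: observed counts match expected distribution
H₁: observed counts differ from expected distribution
df = k - 1 = 2
χ² = Σ(O - E)²/E
   = (42 - 15.2)²/15.2 + (74 - 97.4)²/97.4 + (9 - 12.4)²/12.4
   = 47.253 + 5.622 + 0.932
   = 53.81
p-value < 0.0001

Since p-value < α = 0.01, we reject H₀.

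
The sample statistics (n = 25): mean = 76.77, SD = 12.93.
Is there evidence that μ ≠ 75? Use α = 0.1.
One-sample t-test:
H₀: μ = 75
H₁: μ ≠ 75
df = n - 1 = 24
t = (x̄ - μ₀) / (s/√n) = (76.77 - 75) / (12.93/√25) = 0.684
p-value = 0.5002

Since p-value > α = 0.1, we fail to reject H₀.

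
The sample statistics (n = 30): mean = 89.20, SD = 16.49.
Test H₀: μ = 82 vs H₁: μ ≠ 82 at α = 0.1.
One-sample t-test:
H₀: μ = 82
H₁: μ ≠ 82
df = n - 1 = 29
t = (x̄ - μ₀) / (s/√n) = (89.20 - 82) / (16.49/√30) = 2.392
p-value = 0.0235

Since p-value < α = 0.1, we reject H₀.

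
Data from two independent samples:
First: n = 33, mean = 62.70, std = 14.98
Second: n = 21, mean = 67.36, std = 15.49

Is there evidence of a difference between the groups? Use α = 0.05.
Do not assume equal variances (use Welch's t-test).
Welch's two-sample t-test:
H₀: μ₁ = μ₂
H₁: μ₁ ≠ μ₂
s₁²/n₁ = 14.98²/33 = 6.8000,  s₂²/n₂ = 15.49²/21 = 11.4257
SE = √(s₁²/n₁ + s₂²/n₂) = √(6.8000 + 11.4257) = 4.2692
df (Welch-Satterthwaite) = (s₁²/n₁ + s₂²/n₂)² / [(s₁²/n₁)²/(n₁-1) + (s₂²/n₂)²/(n₂-1)] ≈ 41.67
t = (x̄₁ - x̄₂) / SE = (62.70 - 67.36) / 4.2692 = -4.66 / 4.2692 = -1.092
p-value = 0.2813

Since p-value > α = 0.05, we fail to reject H₀.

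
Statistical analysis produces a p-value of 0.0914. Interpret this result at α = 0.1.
Since p = 0.0914 < α = 0.1, reject H₀.
There is sufficient evidence to reject the null hypothesis; the result is statistically significant at the 0.1 level.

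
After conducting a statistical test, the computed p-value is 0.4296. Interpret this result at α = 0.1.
Since p = 0.4296 > α = 0.1, fail to reject H₀.
There is insufficient evidence to reject the null hypothesis; the result is not statistically significant at the 0.1 level.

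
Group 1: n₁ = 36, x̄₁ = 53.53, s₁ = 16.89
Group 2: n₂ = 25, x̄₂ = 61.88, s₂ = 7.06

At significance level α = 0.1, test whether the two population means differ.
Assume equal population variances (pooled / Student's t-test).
Student's two-sample t-test (equal variances):
H₀: μ₁ = μ₂
H₁: μ₁ ≠ μ₂
df = n₁ + n₂ - 2 = 59
Pooled variance s_p² = [(n₁-1)s₁² + (n₂-1)s₂²] / (n₁ + n₂ - 2) = [(35)(16.89²) + (24)(7.06²)] / 59 = 189.5046
SE = √(s_p²(1/n₁ + 1/n₂)) = √(189.5046 × (1/36 + 1/25)) = 3.5839
t = (x̄₁ - x̄₂) / SE = (53.53 - 61.88) / 3.5839 = -8.35 / 3.5839 = -2.330
p-value = 0.0233

Since p-value < α = 0.1, we reject H₀.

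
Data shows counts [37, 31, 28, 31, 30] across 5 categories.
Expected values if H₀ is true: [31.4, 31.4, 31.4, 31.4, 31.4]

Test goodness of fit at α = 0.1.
Chi-square goodness of fit test:
H₀: observed counts match expected distribution
H₁: observed counts differ from expected distribution
df = k - 1 = 4
χ² = Σ(O - E)²/E
   = (37 - 31.4)²/31.4 + (31 - 31.4)²/31.4 + (28 - 31.4)²/31.4 + (31 - 31.4)²/31.4 + (30 - 31.4)²/31.4
   = 0.999 + 0.005 + 0.368 + 0.005 + 0.062
   = 1.44
p-value = 0.8373

Since p-value > α = 0.1, we fail to reject H₀.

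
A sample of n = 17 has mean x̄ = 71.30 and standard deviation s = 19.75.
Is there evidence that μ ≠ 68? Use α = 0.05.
One-sample t-test:
H₀: μ = 68
H₁: μ ≠ 68
df = n - 1 = 16
t = (x̄ - μ₀) / (s/√n) = (71.30 - 68) / (19.75/√17) = 0.689
p-value = 0.5007

Since p-value > α = 0.05, we fail to reject H₀.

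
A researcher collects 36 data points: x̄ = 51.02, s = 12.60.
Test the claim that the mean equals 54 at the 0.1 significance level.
One-sample t-test:
H₀: μ = 54
H₁: μ ≠ 54
df = n - 1 = 35
t = (x̄ - μ₀) / (s/√n) = (51.02 - 54) / (12.60/√36) = -1.419
p-value = 0.1647

Since p-value > α = 0.1, we fail to reject H₀.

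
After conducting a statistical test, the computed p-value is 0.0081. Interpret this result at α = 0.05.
Since p = 0.0081 < α = 0.05, reject H₀.
There is sufficient evidence to reject the null hypothesis; the result is statistically significant at the 0.05 level.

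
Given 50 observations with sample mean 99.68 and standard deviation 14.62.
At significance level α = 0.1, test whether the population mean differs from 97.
One-sample t-test:
H₀: μ = 97
H₁: μ ≠ 97
df = n - 1 = 49
t = (x̄ - μ₀) / (s/√n) = (99.68 - 97) / (14.62/√50) = 1.296
p-value = 0.2010

Since p-value > α = 0.1, we fail to reject H₀.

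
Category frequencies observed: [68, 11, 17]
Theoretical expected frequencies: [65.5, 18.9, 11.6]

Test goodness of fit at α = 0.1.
Chi-square goodness of fit test:
H₀: observed counts match expected distribution
H₁: observed counts differ from expected distribution
df = k - 1 = 2
χ² = Σ(O - E)²/E
   = (68 - 65.5)²/65.5 + (11 - 18.9)²/18.9 + (17 - 11.6)²/11.6
   = 0.095 + 3.302 + 2.514
   = 5.91
p-value = 0.0520

Since p-value < α = 0.1, we reject H₀.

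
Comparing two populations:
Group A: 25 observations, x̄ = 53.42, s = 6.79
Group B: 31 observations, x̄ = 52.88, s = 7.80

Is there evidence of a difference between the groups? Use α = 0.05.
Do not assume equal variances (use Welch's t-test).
Welch's two-sample t-test:
H₀: μ₁ = μ₂
H₁: μ₁ ≠ μ₂
s₁²/n₁ = 6.79²/25 = 1.8442,  s₂²/n₂ = 7.80²/31 = 1.9626
SE = √(s₁²/n₁ + s₂²/n₂) = √(1.8442 + 1.9626) = 1.9511
df (Welch-Satterthwaite) = (s₁²/n₁ + s₂²/n₂)² / [(s₁²/n₁)²/(n₁-1) + (s₂²/n₂)²/(n₂-1)] ≈ 53.65
t = (x̄₁ - x̄₂) / SE = (53.42 - 52.88) / 1.9511 = 0.54 / 1.9511 = 0.277
p-value = 0.7830

Since p-value > α = 0.05, we fail to reject H₀.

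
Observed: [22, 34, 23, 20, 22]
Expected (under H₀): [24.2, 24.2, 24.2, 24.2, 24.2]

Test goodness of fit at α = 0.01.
Chi-square goodness of fit test:
H₀: observed counts match expected distribution
H₁: observed counts differ from expected distribution
df = k - 1 = 4
χ² = Σ(O - E)²/E
   = (22 - 24.2)²/24.2 + (34 - 24.2)²/24.2 + (23 - 24.2)²/24.2 + (20 - 24.2)²/24.2 + (22 - 24.2)²/24.2
   = 0.200 + 3.969 + 0.060 + 0.729 + 0.200
   = 5.16
p-value = 0.2716

Since p-value > α = 0.01, we fail to reject H₀.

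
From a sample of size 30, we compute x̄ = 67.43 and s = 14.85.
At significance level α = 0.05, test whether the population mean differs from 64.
One-sample t-test:
H₀: μ = 64
H₁: μ ≠ 64
df = n - 1 = 29
t = (x̄ - μ₀) / (s/√n) = (67.43 - 64) / (14.85/√30) = 1.265
p-value = 0.2159

Since p-value > α = 0.05, we fail to reject H₀.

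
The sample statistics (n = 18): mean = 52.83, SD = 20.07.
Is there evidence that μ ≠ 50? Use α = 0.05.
One-sample t-test:
H₀: μ = 50
H₁: μ ≠ 50
df = n - 1 = 17
t = (x̄ - μ₀) / (s/√n) = (52.83 - 50) / (20.07/√18) = 0.598
p-value = 0.5576

Since p-value > α = 0.05, we fail to reject H₀.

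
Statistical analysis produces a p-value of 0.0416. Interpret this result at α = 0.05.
Since p = 0.0416 < α = 0.05, reject H₀.
There is sufficient evidence to reject the null hypothesis; the result is statistically significant at the 0.05 level.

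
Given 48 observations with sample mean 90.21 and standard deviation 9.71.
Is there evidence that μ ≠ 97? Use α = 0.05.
One-sample t-test:
H₀: μ = 97
H₁: μ ≠ 97
df = n - 1 = 47
t = (x̄ - μ₀) / (s/√n) = (90.21 - 97) / (9.71/√48) = -4.845
p-value < 0.0001

Since p-value < α = 0.05, we reject H₀.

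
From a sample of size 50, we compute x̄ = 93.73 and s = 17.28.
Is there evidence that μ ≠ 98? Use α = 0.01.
One-sample t-test:
H₀: μ = 98
H₁: μ ≠ 98
df = n - 1 = 49
t = (x̄ - μ₀) / (s/√n) = (93.73 - 98) / (17.28/√50) = -1.747
p-value = 0.0868

Since p-value > α = 0.01, we fail to reject H₀.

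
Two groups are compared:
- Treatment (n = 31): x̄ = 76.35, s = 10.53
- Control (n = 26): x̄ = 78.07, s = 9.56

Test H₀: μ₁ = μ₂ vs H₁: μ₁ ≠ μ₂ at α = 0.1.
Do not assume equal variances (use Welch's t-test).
Welch's two-sample t-test:
H₀: μ₁ = μ₂
H₁: μ₁ ≠ μ₂
s₁²/n₁ = 10.53²/31 = 3.5768,  s₂²/n₂ = 9.56²/26 = 3.5151
SE = √(s₁²/n₁ + s₂²/n₂) = √(3.5768 + 3.5151) = 2.6631
df (Welch-Satterthwaite) = (s₁²/n₁ + s₂²/n₂)² / [(s₁²/n₁)²/(n₁-1) + (s₂²/n₂)²/(n₂-1)] ≈ 54.63
t = (x̄₁ - x̄₂) / SE = (76.35 - 78.07) / 2.6631 = -1.72 / 2.6631 = -0.646
p-value = 0.5211

Since p-value > α = 0.1, we fail to reject H₀.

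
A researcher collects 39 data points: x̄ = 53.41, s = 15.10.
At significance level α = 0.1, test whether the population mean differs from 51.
One-sample t-test:
H₀: μ = 51
H₁: μ ≠ 51
df = n - 1 = 38
t = (x̄ - μ₀) / (s/√n) = (53.41 - 51) / (15.10/√39) = 0.997
p-value = 0.3252

Since p-value > α = 0.1, we fail to reject H₀.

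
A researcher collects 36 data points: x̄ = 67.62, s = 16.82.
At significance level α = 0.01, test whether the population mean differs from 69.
One-sample t-test:
H₀: μ = 69
H₁: μ ≠ 69
df = n - 1 = 35
t = (x̄ - μ₀) / (s/√n) = (67.62 - 69) / (16.82/√36) = -0.492
p-value = 0.6256

Since p-value > α = 0.01, we fail to reject H₀.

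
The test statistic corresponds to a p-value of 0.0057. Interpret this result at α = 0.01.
Since p = 0.0057 < α = 0.01, reject H₀.
There is sufficient evidence to reject the null hypothesis; the result is statistically significant at the 0.01 level.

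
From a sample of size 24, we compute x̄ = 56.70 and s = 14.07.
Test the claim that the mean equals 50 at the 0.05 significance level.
One-sample t-test:
H₀: μ = 50
H₁: μ ≠ 50
df = n - 1 = 23
t = (x̄ - μ₀) / (s/√n) = (56.70 - 50) / (14.07/√24) = 2.333
p-value = 0.0288

Since p-value < α = 0.05, we reject H₀.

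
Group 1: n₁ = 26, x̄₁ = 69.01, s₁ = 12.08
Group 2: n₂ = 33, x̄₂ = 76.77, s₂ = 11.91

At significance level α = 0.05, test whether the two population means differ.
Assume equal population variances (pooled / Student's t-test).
Student's two-sample t-test (equal variances):
H₀: μ₁ = μ₂
H₁: μ₁ ≠ μ₂
df = n₁ + n₂ - 2 = 57
Pooled variance s_p² = [(n₁-1)s₁² + (n₂-1)s₂²] / (n₁ + n₂ - 2) = [(25)(12.08²) + (32)(11.91²)] / 57 = 143.6368
SE = √(s_p²(1/n₁ + 1/n₂)) = √(143.6368 × (1/26 + 1/33)) = 3.1428
t = (x̄₁ - x̄₂) / SE = (69.01 - 76.77) / 3.1428 = -7.76 / 3.1428 = -2.469
p-value = 0.0166

Since p-value < α = 0.05, we reject H₀.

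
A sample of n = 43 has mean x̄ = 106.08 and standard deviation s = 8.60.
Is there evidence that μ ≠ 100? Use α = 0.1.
One-sample t-test:
H₀: μ = 100
H₁: μ ≠ 100
df = n - 1 = 42
t = (x̄ - μ₀) / (s/√n) = (106.08 - 100) / (8.60/√43) = 4.636
p-value < 0.0001

Since p-value < α = 0.1, we reject H₀.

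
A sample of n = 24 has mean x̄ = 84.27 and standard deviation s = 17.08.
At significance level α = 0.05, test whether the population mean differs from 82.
One-sample t-test:
H₀: μ = 82
H₁: μ ≠ 82
df = n - 1 = 23
t = (x̄ - μ₀) / (s/√n) = (84.27 - 82) / (17.08/√24) = 0.651
p-value = 0.5214

Since p-value > α = 0.05, we fail to reject H₀.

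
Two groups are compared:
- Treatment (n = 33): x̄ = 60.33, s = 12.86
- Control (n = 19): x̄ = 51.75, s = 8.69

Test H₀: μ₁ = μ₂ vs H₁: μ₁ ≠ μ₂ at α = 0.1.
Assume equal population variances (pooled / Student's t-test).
Student's two-sample t-test (equal variances):
H₀: μ₁ = μ₂
H₁: μ₁ ≠ μ₂
df = n₁ + n₂ - 2 = 50
Pooled variance s_p² = [(n₁-1)s₁² + (n₂-1)s₂²] / (n₁ + n₂ - 2) = [(32)(12.86²) + (18)(8.69²)] / 50 = 133.0287
SE = √(s_p²(1/n₁ + 1/n₂)) = √(133.0287 × (1/33 + 1/19)) = 3.3215
t = (x̄₁ - x̄₂) / SE = (60.33 - 51.75) / 3.3215 = 8.58 / 3.3215 = 2.583
p-value = 0.0128

Since p-value < α = 0.1, we reject H₀.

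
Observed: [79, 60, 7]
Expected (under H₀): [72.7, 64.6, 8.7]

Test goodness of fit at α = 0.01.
Chi-square goodness of fit test:
H₀: observed counts match expected distribution
H₁: observed counts differ from expected distribution
df = k - 1 = 2
χ² = Σ(O - E)²/E
   = (79 - 72.7)²/72.7 + (60 - 64.6)²/64.6 + (7 - 8.7)²/8.7
   = 0.546 + 0.328 + 0.332
   = 1.21
p-value = 0.5473

Since p-value > α = 0.01, we fail to reject H₀.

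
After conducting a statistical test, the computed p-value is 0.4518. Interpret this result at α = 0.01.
Since p = 0.4518 > α = 0.01, fail to reject H₀.
There is insufficient evidence to reject the null hypothesis; the result is not statistically significant at the 0.01 level.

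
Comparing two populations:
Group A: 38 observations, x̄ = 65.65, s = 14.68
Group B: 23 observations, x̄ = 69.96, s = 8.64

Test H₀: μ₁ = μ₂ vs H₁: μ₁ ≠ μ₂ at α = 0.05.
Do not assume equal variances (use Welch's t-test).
Welch's two-sample t-test:
H₀: μ₁ = μ₂
H₁: μ₁ ≠ μ₂
s₁²/n₁ = 14.68²/38 = 5.6711,  s₂²/n₂ = 8.64²/23 = 3.2456
SE = √(s₁²/n₁ + s₂²/n₂) = √(5.6711 + 3.2456) = 2.9861
df (Welch-Satterthwaite) = (s₁²/n₁ + s₂²/n₂)² / [(s₁²/n₁)²/(n₁-1) + (s₂²/n₂)²/(n₂-1)] ≈ 58.98
t = (x̄₁ - x̄₂) / SE = (65.65 - 69.96) / 2.9861 = -4.31 / 2.9861 = -1.443
p-value = 0.1542

Since p-value > α = 0.05, we fail to reject H₀.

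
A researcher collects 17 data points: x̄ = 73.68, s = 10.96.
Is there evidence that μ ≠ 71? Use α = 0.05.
One-sample t-test:
H₀: μ = 71
H₁: μ ≠ 71
df = n - 1 = 16
t = (x̄ - μ₀) / (s/√n) = (73.68 - 71) / (10.96/√17) = 1.008
p-value = 0.3284

Since p-value > α = 0.05, we fail to reject H₀.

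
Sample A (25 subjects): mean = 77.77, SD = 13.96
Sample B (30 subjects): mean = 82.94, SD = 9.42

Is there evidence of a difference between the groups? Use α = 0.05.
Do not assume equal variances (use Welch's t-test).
Welch's two-sample t-test:
H₀: μ₁ = μ₂
H₁: μ₁ ≠ μ₂
s₁²/n₁ = 13.96²/25 = 7.7953,  s₂²/n₂ = 9.42²/30 = 2.9579
SE = √(s₁²/n₁ + s₂²/n₂) = √(7.7953 + 2.9579) = 3.2792
df (Welch-Satterthwaite) = (s₁²/n₁ + s₂²/n₂)² / [(s₁²/n₁)²/(n₁-1) + (s₂²/n₂)²/(n₂-1)] ≈ 40.81
t = (x̄₁ - x̄₂) / SE = (77.77 - 82.94) / 3.2792 = -5.17 / 3.2792 = -1.577
p-value = 0.1226

Since p-value > α = 0.05, we fail to reject H₀.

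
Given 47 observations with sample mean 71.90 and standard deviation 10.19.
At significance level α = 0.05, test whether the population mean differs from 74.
One-sample t-test:
H₀: μ = 74
H₁: μ ≠ 74
df = n - 1 = 46
t = (x̄ - μ₀) / (s/√n) = (71.90 - 74) / (10.19/√47) = -1.413
p-value = 0.1644

Since p-value > α = 0.05, we fail to reject H₀.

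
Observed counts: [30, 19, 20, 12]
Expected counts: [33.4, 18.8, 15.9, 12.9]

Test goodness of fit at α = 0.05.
Chi-square goodness of fit test:
H₀: observed counts match expected distribution
H₁: observed counts differ from expected distribution
df = k - 1 = 3
χ² = Σ(O - E)²/E
   = (30 - 33.4)²/33.4 + (19 - 18.8)²/18.8 + (20 - 15.9)²/15.9 + (12 - 12.9)²/12.9
   = 0.346 + 0.002 + 1.057 + 0.063
   = 1.47
p-value = 0.6896

Since p-value > α = 0.05, we fail to reject H₀.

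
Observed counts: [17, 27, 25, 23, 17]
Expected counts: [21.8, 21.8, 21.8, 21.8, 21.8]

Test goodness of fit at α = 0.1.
Chi-square goodness of fit test:
H₀: observed counts match expected distribution
H₁: observed counts differ from expected distribution
df = k - 1 = 4
χ² = Σ(O - E)²/E
   = (17 - 21.8)²/21.8 + (27 - 21.8)²/21.8 + (25 - 21.8)²/21.8 + (23 - 21.8)²/21.8 + (17 - 21.8)²/21.8
   = 1.057 + 1.240 + 0.470 + 0.066 + 1.057
   = 3.89
p-value = 0.4211

Since p-value > α = 0.1, we fail to reject H₀.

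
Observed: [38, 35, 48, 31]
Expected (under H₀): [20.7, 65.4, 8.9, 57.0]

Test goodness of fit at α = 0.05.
Chi-square goodness of fit test:
H₀: observed counts match expected distribution
H₁: observed counts differ from expected distribution
df = k - 1 = 3
χ² = Σ(O - E)²/E
   = (38 - 20.7)²/20.7 + (35 - 65.4)²/65.4 + (48 - 8.9)²/8.9 + (31 - 57.0)²/57.0
   = 14.458 + 14.131 + 171.776 + 11.860
   = 212.23
p-value < 0.0001

Since p-value < α = 0.05, we reject H₀.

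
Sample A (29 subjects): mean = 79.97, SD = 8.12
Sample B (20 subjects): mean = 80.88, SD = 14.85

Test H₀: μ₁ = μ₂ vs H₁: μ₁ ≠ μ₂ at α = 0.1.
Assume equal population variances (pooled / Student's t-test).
Student's two-sample t-test (equal variances):
H₀: μ₁ = μ₂
H₁: μ₁ ≠ μ₂
df = n₁ + n₂ - 2 = 47
Pooled variance s_p² = [(n₁-1)s₁² + (n₂-1)s₂²] / (n₁ + n₂ - 2) = [(28)(8.12²) + (19)(14.85²)] / 47 = 128.4275
SE = √(s_p²(1/n₁ + 1/n₂)) = √(128.4275 × (1/29 + 1/20)) = 3.2939
t = (x̄₁ - x̄₂) / SE = (79.97 - 80.88) / 3.2939 = -0.91 / 3.2939 = -0.276
p-value = 0.7836

Since p-value > α = 0.1, we fail to reject H₀.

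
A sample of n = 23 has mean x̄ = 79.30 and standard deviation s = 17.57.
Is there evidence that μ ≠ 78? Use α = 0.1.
One-sample t-test:
H₀: μ = 78
H₁: μ ≠ 78
df = n - 1 = 22
t = (x̄ - μ₀) / (s/√n) = (79.30 - 78) / (17.57/√23) = 0.355
p-value = 0.7261

Since p-value > α = 0.1, we fail to reject H₀.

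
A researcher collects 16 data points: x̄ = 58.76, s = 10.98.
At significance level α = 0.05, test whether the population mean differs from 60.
One-sample t-test:
H₀: μ = 60
H₁: μ ≠ 60
df = n - 1 = 15
t = (x̄ - μ₀) / (s/√n) = (58.76 - 60) / (10.98/√16) = -0.452
p-value = 0.6579

Since p-value > α = 0.05, we fail to reject H₀.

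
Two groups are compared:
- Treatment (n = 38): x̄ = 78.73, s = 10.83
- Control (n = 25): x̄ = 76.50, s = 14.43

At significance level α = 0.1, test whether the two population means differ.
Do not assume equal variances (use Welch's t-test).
Welch's two-sample t-test:
H₀: μ₁ = μ₂
H₁: μ₁ ≠ μ₂
s₁²/n₁ = 10.83²/38 = 3.0865,  s₂²/n₂ = 14.43²/25 = 8.3290
SE = √(s₁²/n₁ + s₂²/n₂) = √(3.0865 + 8.3290) = 3.3787
df (Welch-Satterthwaite) = (s₁²/n₁ + s₂²/n₂)² / [(s₁²/n₁)²/(n₁-1) + (s₂²/n₂)²/(n₂-1)] ≈ 41.40
t = (x̄₁ - x̄₂) / SE = (78.73 - 76.50) / 3.3787 = 2.23 / 3.3787 = 0.660
p-value = 0.5129

Since p-value > α = 0.1, we fail to reject H₀.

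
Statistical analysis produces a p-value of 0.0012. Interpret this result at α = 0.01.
Since p = 0.0012 < α = 0.01, reject H₀.
There is sufficient evidence to reject the null hypothesis; the result is statistically significant at the 0.01 level.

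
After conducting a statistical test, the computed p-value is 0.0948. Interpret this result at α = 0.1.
Since p = 0.0948 < α = 0.1, reject H₀.
There is sufficient evidence to reject the null hypothesis; the result is statistically significant at the 0.1 level.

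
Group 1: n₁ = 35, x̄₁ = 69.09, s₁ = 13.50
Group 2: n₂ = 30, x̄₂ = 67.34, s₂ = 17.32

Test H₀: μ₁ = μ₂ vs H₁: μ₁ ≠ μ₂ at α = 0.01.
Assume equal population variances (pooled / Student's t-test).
Student's two-sample t-test (equal variances):
H₀: μ₁ = μ₂
H₁: μ₁ ≠ μ₂
df = n₁ + n₂ - 2 = 63
Pooled variance s_p² = [(n₁-1)s₁² + (n₂-1)s₂²] / (n₁ + n₂ - 2) = [(34)(13.50²) + (29)(17.32²)] / 63 = 236.4443
SE = √(s_p²(1/n₁ + 1/n₂)) = √(236.4443 × (1/35 + 1/30)) = 3.8258
t = (x̄₁ - x̄₂) / SE = (69.09 - 67.34) / 3.8258 = 1.75 / 3.8258 = 0.457
p-value = 0.6489

Since p-value > α = 0.01, we fail to reject H₀.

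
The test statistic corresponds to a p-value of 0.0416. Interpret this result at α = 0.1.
Since p = 0.0416 < α = 0.1, reject H₀.
There is sufficient evidence to reject the null hypothesis; the result is statistically significant at the 0.1 level.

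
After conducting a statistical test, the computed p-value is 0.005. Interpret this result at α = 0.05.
Since p = 0.005 < α = 0.05, reject H₀.
There is sufficient evidence to reject the null hypothesis; the result is statistically significant at the 0.05 level.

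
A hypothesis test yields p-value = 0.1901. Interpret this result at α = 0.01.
Since p = 0.1901 > α = 0.01, fail to reject H₀.
There is insufficient evidence to reject the null hypothesis; the result is not statistically significant at the 0.01 level.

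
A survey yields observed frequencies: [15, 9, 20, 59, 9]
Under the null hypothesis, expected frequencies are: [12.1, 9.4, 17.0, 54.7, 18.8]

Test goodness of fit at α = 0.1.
Chi-square goodness of fit test:
H₀: observed counts match expected distribution
H₁: observed counts differ from expected distribution
df = k - 1 = 4
χ² = Σ(O - E)²/E
   = (15 - 12.1)²/12.1 + (9 - 9.4)²/9.4 + (20 - 17.0)²/17.0 + (59 - 54.7)²/54.7 + (9 - 18.8)²/18.8
   = 0.695 + 0.017 + 0.529 + 0.338 + 5.109
   = 6.69
p-value = 0.1533

Since p-value > α = 0.1, we fail to reject H₀.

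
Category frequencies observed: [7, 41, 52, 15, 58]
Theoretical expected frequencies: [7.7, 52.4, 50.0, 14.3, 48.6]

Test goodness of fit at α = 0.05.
Chi-square goodness of fit test:
H₀: observed counts match expected distribution
H₁: observed counts differ from expected distribution
df = k - 1 = 4
χ² = Σ(O - E)²/E
   = (7 - 7.7)²/7.7 + (41 - 52.4)²/52.4 + (52 - 50.0)²/50.0 + (15 - 14.3)²/14.3 + (58 - 48.6)²/48.6
   = 0.064 + 2.480 + 0.080 + 0.034 + 1.818
   = 4.48
p-value = 0.3454

Since p-value > α = 0.05, we fail to reject H₀.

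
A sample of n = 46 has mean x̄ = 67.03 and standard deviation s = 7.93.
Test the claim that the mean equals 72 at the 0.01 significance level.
One-sample t-test:
H₀: μ = 72
H₁: μ ≠ 72
df = n - 1 = 45
t = (x̄ - μ₀) / (s/√n) = (67.03 - 72) / (7.93/√46) = -4.251
p-value = 0.0001

Since p-value < α = 0.01, we reject H₀.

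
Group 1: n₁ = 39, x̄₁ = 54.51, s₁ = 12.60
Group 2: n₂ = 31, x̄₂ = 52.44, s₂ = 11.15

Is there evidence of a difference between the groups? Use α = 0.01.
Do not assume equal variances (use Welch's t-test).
Welch's two-sample t-test:
H₀: μ₁ = μ₂
H₁: μ₁ ≠ μ₂
s₁²/n₁ = 12.60²/39 = 4.0708,  s₂²/n₂ = 11.15²/31 = 4.0104
SE = √(s₁²/n₁ + s₂²/n₂) = √(4.0708 + 4.0104) = 2.8427
df (Welch-Satterthwaite) = (s₁²/n₁ + s₂²/n₂)² / [(s₁²/n₁)²/(n₁-1) + (s₂²/n₂)²/(n₂-1)] ≈ 67.17
t = (x̄₁ - x̄₂) / SE = (54.51 - 52.44) / 2.8427 = 2.07 / 2.8427 = 0.728
p-value = 0.4690

Since p-value > α = 0.01, we fail to reject H₀.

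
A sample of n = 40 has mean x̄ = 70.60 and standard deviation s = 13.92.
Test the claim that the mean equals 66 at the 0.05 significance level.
One-sample t-test:
H₀: μ = 66
H₁: μ ≠ 66
df = n - 1 = 39
t = (x̄ - μ₀) / (s/√n) = (70.60 - 66) / (13.92/√40) = 2.090
p-value = 0.0432

Since p-value < α = 0.05, we reject H₀.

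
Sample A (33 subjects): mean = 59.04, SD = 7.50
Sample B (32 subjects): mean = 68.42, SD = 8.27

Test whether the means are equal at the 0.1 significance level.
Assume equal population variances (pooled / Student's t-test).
Student's two-sample t-test (equal variances):
H₀: μ₁ = μ₂
H₁: μ₁ ≠ μ₂
df = n₁ + n₂ - 2 = 63
Pooled variance s_p² = [(n₁-1)s₁² + (n₂-1)s₂²] / (n₁ + n₂ - 2) = [(32)(7.50²) + (31)(8.27²)] / 63 = 62.2251
SE = √(s_p²(1/n₁ + 1/n₂)) = √(62.2251 × (1/33 + 1/32)) = 1.9571
t = (x̄₁ - x̄₂) / SE = (59.04 - 68.42) / 1.9571 = -9.38 / 1.9571 = -4.793
p-value < 0.0001

Since p-value < α = 0.1, we reject H₀.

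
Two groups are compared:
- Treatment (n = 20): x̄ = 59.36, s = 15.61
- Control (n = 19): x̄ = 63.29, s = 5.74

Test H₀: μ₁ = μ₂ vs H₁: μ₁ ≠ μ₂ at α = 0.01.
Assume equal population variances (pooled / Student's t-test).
Student's two-sample t-test (equal variances):
H₀: μ₁ = μ₂
H₁: μ₁ ≠ μ₂
df = n₁ + n₂ - 2 = 37
Pooled variance s_p² = [(n₁-1)s₁² + (n₂-1)s₂²] / (n₁ + n₂ - 2) = [(19)(15.61²) + (18)(5.74²)] / 37 = 141.1575
SE = √(s_p²(1/n₁ + 1/n₂)) = √(141.1575 × (1/20 + 1/19)) = 3.8062
t = (x̄₁ - x̄₂) / SE = (59.36 - 63.29) / 3.8062 = -3.93 / 3.8062 = -1.033
p-value = 0.3085

Since p-value > α = 0.01, we fail to reject H₀.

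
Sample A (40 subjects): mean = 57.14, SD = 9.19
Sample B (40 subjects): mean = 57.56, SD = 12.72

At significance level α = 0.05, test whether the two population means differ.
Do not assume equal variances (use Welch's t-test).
Welch's two-sample t-test:
H₀: μ₁ = μ₂
H₁: μ₁ ≠ μ₂
s₁²/n₁ = 9.19²/40 = 2.1114,  s₂²/n₂ = 12.72²/40 = 4.0450
SE = √(s₁²/n₁ + s₂²/n₂) = √(2.1114 + 4.0450) = 2.4812
df (Welch-Satterthwaite) = (s₁²/n₁ + s₂²/n₂)² / [(s₁²/n₁)²/(n₁-1) + (s₂²/n₂)²/(n₂-1)] ≈ 71.00
t = (x̄₁ - x̄₂) / SE = (57.14 - 57.56) / 2.4812 = -0.42 / 2.4812 = -0.169
p-value = 0.8661

Since p-value > α = 0.05, we fail to reject H₀.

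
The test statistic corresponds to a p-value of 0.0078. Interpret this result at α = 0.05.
Since p = 0.0078 < α = 0.05, reject H₀.
There is sufficient evidence to reject the null hypothesis; the result is statistically significant at the 0.05 level.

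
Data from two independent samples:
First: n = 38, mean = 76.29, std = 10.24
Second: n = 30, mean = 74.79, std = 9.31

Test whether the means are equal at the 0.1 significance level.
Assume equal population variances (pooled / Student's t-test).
Student's two-sample t-test (equal variances):
H₀: μ₁ = μ₂
H₁: μ₁ ≠ μ₂
df = n₁ + n₂ - 2 = 66
Pooled variance s_p² = [(n₁-1)s₁² + (n₂-1)s₂²] / (n₁ + n₂ - 2) = [(37)(10.24²) + (29)(9.31²)] / 66 = 96.8688
SE = √(s_p²(1/n₁ + 1/n₂)) = √(96.8688 × (1/38 + 1/30)) = 2.4038
t = (x̄₁ - x̄₂) / SE = (76.29 - 74.79) / 2.4038 = 1.50 / 2.4038 = 0.624
p-value = 0.5348

Since p-value > α = 0.1, we fail to reject H₀.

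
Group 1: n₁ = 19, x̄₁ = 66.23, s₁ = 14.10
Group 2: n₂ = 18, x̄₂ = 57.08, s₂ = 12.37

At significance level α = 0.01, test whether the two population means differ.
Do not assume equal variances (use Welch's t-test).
Welch's two-sample t-test:
H₀: μ₁ = μ₂
H₁: μ₁ ≠ μ₂
s₁²/n₁ = 14.10²/19 = 10.4637,  s₂²/n₂ = 12.37²/18 = 8.5009
SE = √(s₁²/n₁ + s₂²/n₂) = √(10.4637 + 8.5009) = 4.3548
df (Welch-Satterthwaite) = (s₁²/n₁ + s₂²/n₂)² / [(s₁²/n₁)²/(n₁-1) + (s₂²/n₂)²/(n₂-1)] ≈ 34.80
t = (x̄₁ - x̄₂) / SE = (66.23 - 57.08) / 4.3548 = 9.15 / 4.3548 = 2.101
p-value = 0.0429

Since p-value > α = 0.01, we fail to reject H₀.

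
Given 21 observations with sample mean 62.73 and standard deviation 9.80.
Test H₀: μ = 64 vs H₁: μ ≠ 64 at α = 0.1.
One-sample t-test:
H₀: μ = 64
H₁: μ ≠ 64
df = n - 1 = 20
t = (x̄ - μ₀) / (s/√n) = (62.73 - 64) / (9.80/√21) = -0.594
p-value = 0.5593

Since p-value > α = 0.1, we fail to reject H₀.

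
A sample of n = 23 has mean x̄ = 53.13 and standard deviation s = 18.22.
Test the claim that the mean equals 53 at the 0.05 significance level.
One-sample t-test:
H₀: μ = 53
H₁: μ ≠ 53
df = n - 1 = 22
t = (x̄ - μ₀) / (s/√n) = (53.13 - 53) / (18.22/√23) = 0.034
p-value = 0.9730

Since p-value > α = 0.05, we fail to reject H₀.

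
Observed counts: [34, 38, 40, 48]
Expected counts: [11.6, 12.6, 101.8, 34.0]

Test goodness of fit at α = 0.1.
Chi-square goodness of fit test:
H₀: observed counts match expected distribution
H₁: observed counts differ from expected distribution
df = k - 1 = 3
χ² = Σ(O - E)²/E
   = (34 - 11.6)²/11.6 + (38 - 12.6)²/12.6 + (40 - 101.8)²/101.8 + (48 - 34.0)²/34.0
   = 43.255 + 51.203 + 37.517 + 5.765
   = 137.74
p-value < 0.0001

Since p-value < α = 0.1, we reject H₀.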